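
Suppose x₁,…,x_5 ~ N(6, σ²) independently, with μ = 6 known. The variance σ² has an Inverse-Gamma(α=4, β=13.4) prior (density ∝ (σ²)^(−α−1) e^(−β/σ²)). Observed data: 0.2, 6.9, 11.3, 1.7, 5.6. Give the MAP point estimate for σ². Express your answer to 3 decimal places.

Sum of squared deviations about the known mean: SS = (0.2−6)² + (6.9−6)² + (11.3−6)² + (1.7−6)² + (5.6−6)² = 81.19.
The Normal likelihood contributes (σ²)^(−n/2) exp(−SS/(2σ²)), so the posterior is Inverse-Gamma(α + n/2, β + SS/2) = Inverse-Gamma(6.5, 53.995).
The mode of Inverse-Gamma(a, b) is b/(a+1) = 53.995/7.5 ≈ 7.199.

σ̂²_MAP = 7.199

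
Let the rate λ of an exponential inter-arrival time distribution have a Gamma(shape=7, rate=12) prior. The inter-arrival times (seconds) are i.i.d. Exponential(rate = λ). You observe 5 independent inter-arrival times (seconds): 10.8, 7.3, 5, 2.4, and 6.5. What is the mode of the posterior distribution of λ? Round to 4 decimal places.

λ̂_MAP = 0.2500

The Exponential(rate=λ) likelihood is ∝ λ^n e^(−λΣtᵢ). Here n = 5 and Σtᵢ = 10.8 + 7.3 + 5 + 2.4 + 6.5 = 32.
Posterior ∝ λ^6e^(−12λ) · λ^5e^(−32λ) = λ^11e^(−44λ), i.e. Gamma(12, 44).
Mode = (a−1)/b = 11/44 ≈ 0.2500.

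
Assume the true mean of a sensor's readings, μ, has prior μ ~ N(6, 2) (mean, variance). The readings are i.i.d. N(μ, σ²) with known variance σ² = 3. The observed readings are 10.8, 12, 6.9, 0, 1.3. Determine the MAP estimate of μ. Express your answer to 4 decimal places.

n = 5; x̄ = (10.8 + 12 + 6.9 + 0 + 1.3)/5 = 31/5 = 6.2.
For a Normal prior and Normal likelihood with known variance, the posterior is Normal; its mode equals its mean, the precision-weighted average.
Prior precision 1/σ₀² = 1/2 = 0.5; data precision n/σ² = 5/3.
μ̂ = (0.5·6 + (5/3)·6.2) / (0.5 + 5/3) = (40/3)/(13/6) = 80/13 ≈ 6.1538.

μ̂_MAP = 6.1538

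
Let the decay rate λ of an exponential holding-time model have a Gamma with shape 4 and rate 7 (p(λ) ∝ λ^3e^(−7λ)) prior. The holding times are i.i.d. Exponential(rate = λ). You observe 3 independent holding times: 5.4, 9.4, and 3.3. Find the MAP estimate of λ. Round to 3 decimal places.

The Exponential(rate=λ) likelihood is ∝ λ^n e^(−λΣtᵢ). Here n = 3 and Σtᵢ = 5.4 + 9.4 + 3.3 = 18.1.
Posterior ∝ λ^3e^(−7λ) · λ^3e^(−18.1λ) = λ^6e^(−25.1λ), i.e. Gamma(7, 25.1).
Mode = (a−1)/b = 6/25.1 ≈ 0.239.

λ̂_MAP = 0.239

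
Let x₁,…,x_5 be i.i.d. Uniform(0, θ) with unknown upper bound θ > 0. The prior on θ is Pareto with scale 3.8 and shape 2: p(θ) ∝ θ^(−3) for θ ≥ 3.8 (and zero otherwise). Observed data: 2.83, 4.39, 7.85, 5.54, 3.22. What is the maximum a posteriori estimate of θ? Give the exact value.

The Uniform(0, θ) likelihood is θ^(−n) for θ ≥ max(xᵢ), zero otherwise. Here max(xᵢ) = 7.85.
Posterior ∝ θ^(−3) · θ^(−5) = θ^(−8) on θ ≥ max(3.8, 7.85) = 7.85.
This density is strictly decreasing in θ, so the posterior mode lies at the lower boundary of the support.

θ̂_MAP = 7.85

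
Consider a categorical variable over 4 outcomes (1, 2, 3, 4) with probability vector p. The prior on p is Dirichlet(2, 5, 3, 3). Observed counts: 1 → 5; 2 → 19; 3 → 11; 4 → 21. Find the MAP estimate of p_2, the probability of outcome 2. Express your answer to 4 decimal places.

MAP estimate: 0.3538

The posterior is Dirichlet(αᵢ + nᵢ) = Dirichlet(7, 24, 14, 24).
For a Dirichlet(a₁,…,a_K) with all aᵢ > 1, the mode has j-th component (aⱼ − 1)/(Σaᵢ − K).
Here Σaᵢ = 69 and K = 4, so p_2 = (24 − 1)/(69 − 4) = 23/65 ≈ 0.3538.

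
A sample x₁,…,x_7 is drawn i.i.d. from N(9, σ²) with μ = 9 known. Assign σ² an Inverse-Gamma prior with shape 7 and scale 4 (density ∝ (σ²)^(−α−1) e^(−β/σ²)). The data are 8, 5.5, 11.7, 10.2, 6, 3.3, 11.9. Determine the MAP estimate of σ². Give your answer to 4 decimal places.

Sum of squared deviations about the known mean: SS = (8−9)² + (5.5−9)² + (11.7−9)² + (10.2−9)² + (6−9)² + (3.3−9)² + (11.9−9)² = 71.88.
The Normal likelihood contributes (σ²)^(−n/2) exp(−SS/(2σ²)), so the posterior is Inverse-Gamma(α + n/2, β + SS/2) = Inverse-Gamma(10.5, 39.94).
The mode of Inverse-Gamma(a, b) is b/(a+1) = 39.94/11.5 ≈ 3.4730.

σ̂²_MAP = 3.4730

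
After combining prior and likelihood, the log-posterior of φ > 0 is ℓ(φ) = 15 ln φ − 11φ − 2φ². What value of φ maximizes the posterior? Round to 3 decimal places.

φ̂_MAP = 1.000

ℓ'(φ) = 15/φ − 11 − 4φ. Setting this to zero and multiplying by φ: 4φ² + 11φ − 15 = 0.
φ = (−11 + √(11² + 4·4·15)) / (2·4) = (−11 + √361) / 8 = (−11 + 19)/8 = 1.
ℓ''(φ) = −15/φ² − 4 < 0, confirming a maximum.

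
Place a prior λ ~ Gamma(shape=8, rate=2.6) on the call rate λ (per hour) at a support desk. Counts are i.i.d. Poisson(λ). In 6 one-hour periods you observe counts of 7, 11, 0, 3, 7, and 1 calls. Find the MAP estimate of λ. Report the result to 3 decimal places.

λ̂_MAP = 4.186

Σxᵢ = 7+11+0+3+7+1 = 29, with n = 6.
Posterior ∝ λ^7e^(−2.6λ) · λ^29e^(−6λ) = λ^36e^(−8.6λ), i.e. Gamma(shape=37, rate=8.6).
The mode of a Gamma(a, b) with a ≥ 1 (shape–rate) is (a−1)/b = 36/8.6 ≈ 4.186.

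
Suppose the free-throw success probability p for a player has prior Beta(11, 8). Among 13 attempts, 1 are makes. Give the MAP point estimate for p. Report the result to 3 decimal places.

p̂_MAP = 0.367

Prior: Beta(11, 8).
Data: 1 success in 13 trials. The binomial likelihood contributes p(1−p)^12, so the posterior is Beta(11+1, 8+12) = Beta(12, 20).
For Beta(a, b) with a, b > 1 the mode is (a−1)/(a+b−2) = 11/30 ≈ 0.367.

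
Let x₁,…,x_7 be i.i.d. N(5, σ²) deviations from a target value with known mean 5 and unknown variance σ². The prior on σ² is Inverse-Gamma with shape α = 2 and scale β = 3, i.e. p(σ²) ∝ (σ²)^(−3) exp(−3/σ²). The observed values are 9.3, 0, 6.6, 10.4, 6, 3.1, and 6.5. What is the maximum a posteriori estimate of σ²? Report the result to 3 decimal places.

σ̂²_MAP = 6.775

Sum of squared deviations about the known mean: SS = (9.3−5)² + (0−5)² + (6.6−5)² + (10.4−5)² + (6−5)² + (3.1−5)² + (6.5−5)² = 82.07.
The Normal likelihood contributes (σ²)^(−n/2) exp(−SS/(2σ²)), so the posterior is Inverse-Gamma(α + n/2, β + SS/2) = Inverse-Gamma(5.5, 44.035).
The mode of Inverse-Gamma(a, b) is b/(a+1) = 44.035/6.5 ≈ 6.775.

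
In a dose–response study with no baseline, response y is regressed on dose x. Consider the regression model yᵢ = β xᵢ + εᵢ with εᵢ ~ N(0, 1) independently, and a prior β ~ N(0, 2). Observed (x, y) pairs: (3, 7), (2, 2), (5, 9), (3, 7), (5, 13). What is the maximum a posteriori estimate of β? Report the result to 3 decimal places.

log p(β | y) = −Σ(yᵢ − βxᵢ)²/(2·1) − β²/(2·2) + const.
Setting the derivative to zero: Σxᵢ(yᵢ − βxᵢ)/1 − β/2 = 0, so β = Σxᵢyᵢ / (Σxᵢ² + σ²/τ²).
Σxᵢyᵢ = 3·7 + 2·2 + 5·9 + 3·7 + 5·13 = 156; Σxᵢ² = 72; σ²/τ² = 0.5.
β̂_MAP = 156 / (72 + 0.5) = 156/72.5 ≈ 2.152.

β̂_MAP = 2.152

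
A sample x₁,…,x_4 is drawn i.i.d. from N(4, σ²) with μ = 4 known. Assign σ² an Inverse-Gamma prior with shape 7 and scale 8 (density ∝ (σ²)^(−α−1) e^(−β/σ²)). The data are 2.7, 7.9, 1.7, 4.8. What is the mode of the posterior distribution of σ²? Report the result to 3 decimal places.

σ̂²_MAP = 1.942

Sum of squared deviations about the known mean: SS = (2.7−4)² + (7.9−4)² + (1.7−4)² + (4.8−4)² = 22.83.
The Normal likelihood contributes (σ²)^(−n/2) exp(−SS/(2σ²)), so the posterior is Inverse-Gamma(α + n/2, β + SS/2) = Inverse-Gamma(9, 19.415).
The mode of Inverse-Gamma(a, b) is b/(a+1) = 19.415/10 ≈ 1.942.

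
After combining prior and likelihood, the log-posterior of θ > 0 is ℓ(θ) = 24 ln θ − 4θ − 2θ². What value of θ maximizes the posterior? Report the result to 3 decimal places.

θ̂_MAP = 2.000

ℓ'(θ) = 24/θ − 4 − 4θ. Setting this to zero and multiplying by θ: 4θ² + 4θ − 24 = 0.
θ = (−4 + √(4² + 4·4·24)) / (2·4) = (−4 + √400) / 8 = (−4 + 20)/8 = 2.
ℓ''(θ) = −24/θ² − 4 < 0, confirming a maximum.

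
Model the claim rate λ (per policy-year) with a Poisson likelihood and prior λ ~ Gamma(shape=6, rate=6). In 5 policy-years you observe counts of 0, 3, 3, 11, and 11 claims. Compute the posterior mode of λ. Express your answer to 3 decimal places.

λ̂_MAP = 3.000

Σxᵢ = 0+3+3+11+11 = 28, with n = 5.
Posterior ∝ λ^5e^(−6λ) · λ^28e^(−5λ) = λ^33e^(−11λ), i.e. Gamma(shape=34, rate=11).
The mode of a Gamma(a, b) with a ≥ 1 (shape–rate) is (a−1)/b = 33/11 ≈ 3.000.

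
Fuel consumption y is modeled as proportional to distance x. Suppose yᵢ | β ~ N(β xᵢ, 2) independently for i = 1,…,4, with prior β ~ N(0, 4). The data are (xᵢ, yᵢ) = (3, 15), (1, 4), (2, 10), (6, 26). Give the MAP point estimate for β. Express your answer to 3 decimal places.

β̂_MAP = 4.455

log p(β | y) = −Σ(yᵢ − βxᵢ)²/(2·2) − β²/(2·4) + const.
Setting the derivative to zero: Σxᵢ(yᵢ − βxᵢ)/2 − β/4 = 0, so β = Σxᵢyᵢ / (Σxᵢ² + σ²/τ²).
Σxᵢyᵢ = 3·15 + 1·4 + 2·10 + 6·26 = 225; Σxᵢ² = 50; σ²/τ² = 0.5.
β̂_MAP = 225 / (50 + 0.5) = 225/50.5 ≈ 4.455.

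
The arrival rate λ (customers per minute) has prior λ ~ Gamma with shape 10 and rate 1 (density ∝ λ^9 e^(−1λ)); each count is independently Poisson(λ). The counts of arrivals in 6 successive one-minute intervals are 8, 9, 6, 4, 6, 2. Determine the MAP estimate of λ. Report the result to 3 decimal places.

λ̂_MAP = 6.286

Σxᵢ = 8+9+6+4+6+2 = 35, with n = 6.
Posterior ∝ λ^9e^(−1λ) · λ^35e^(−6λ) = λ^44e^(−7λ), i.e. Gamma(shape=45, rate=7).
The mode of a Gamma(a, b) with a ≥ 1 (shape–rate) is (a−1)/b = 44/7 ≈ 6.286.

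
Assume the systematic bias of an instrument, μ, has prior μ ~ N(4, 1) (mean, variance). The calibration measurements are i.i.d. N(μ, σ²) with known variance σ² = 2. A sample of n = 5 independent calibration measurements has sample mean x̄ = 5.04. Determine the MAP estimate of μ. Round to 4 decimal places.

μ̂_MAP = 4.7429

n = 5, x̄ = 5.04.
For a Normal prior and Normal likelihood with known variance, the posterior is Normal; its mode equals its mean, the precision-weighted average.
Prior precision 1/σ₀² = 1/1 = 1; data precision n/σ² = 5/2 = 2.5.
μ̂ = (1·4 + 2.5·5.04) / (1 + 2.5) = 16.6/3.5 = 166/35 ≈ 4.7429.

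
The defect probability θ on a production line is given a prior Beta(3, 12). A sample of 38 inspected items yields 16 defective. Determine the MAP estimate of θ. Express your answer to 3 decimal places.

θ̂_MAP = 0.353

Prior: Beta(3, 12).
Data: 16 successes in 38 trials. The binomial likelihood contributes θ^16(1−θ)^22, so the posterior is Beta(3+16, 12+22) = Beta(19, 34).
For Beta(a, b) with a, b > 1 the mode is (a−1)/(a+b−2) = 18/51 ≈ 0.353.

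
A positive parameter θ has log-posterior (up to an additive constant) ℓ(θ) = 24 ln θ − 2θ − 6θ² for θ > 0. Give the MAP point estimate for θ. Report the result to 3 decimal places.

ℓ'(θ) = 24/θ − 2 − 12θ. Setting this to zero and multiplying by θ: 12θ² + 2θ − 24 = 0.
θ = (−2 + √(2² + 4·12·24)) / (2·12) = (−2 + √1156) / 24 = (−2 + 34)/24 = 4/3.
ℓ''(θ) = −24/θ² − 12 < 0, confirming a maximum.

θ̂_MAP = 1.333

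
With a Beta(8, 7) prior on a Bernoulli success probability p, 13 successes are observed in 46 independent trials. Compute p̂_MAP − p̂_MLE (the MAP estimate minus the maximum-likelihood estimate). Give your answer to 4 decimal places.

MAP − MLE = 0.0564

Posterior is Beta(21, 40); MAP = (21−1)/(61−2) = 20/59 ≈ 0.33898.
MLE ignores the prior: p̂_MLE = k/n = 13/46 ≈ 0.28261.
Difference = 20/59 − 13/46 = 153/2714 ≈ 0.0564.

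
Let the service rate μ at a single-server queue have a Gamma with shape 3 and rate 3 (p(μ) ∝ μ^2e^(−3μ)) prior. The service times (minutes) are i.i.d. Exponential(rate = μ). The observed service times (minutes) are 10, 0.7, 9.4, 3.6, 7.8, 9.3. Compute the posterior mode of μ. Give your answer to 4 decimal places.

μ̂_MAP = 0.1826

The Exponential(rate=μ) likelihood is ∝ μ^n e^(−μΣtᵢ). Here n = 6 and Σtᵢ = 10 + 0.7 + 9.4 + 3.6 + 7.8 + 9.3 = 40.8.
Posterior ∝ μ^2e^(−3μ) · μ^6e^(−40.8μ) = μ^8e^(−43.8μ), i.e. Gamma(9, 43.8).
Mode = (a−1)/b = 8/43.8 ≈ 0.1826.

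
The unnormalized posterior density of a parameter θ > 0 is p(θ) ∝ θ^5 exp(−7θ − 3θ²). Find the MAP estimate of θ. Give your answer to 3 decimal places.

ℓ'(θ) = 5/θ − 7 − 6θ. Setting this to zero and multiplying by θ: 6θ² + 7θ − 5 = 0.
θ = (−7 + √(7² + 4·6·5)) / (2·6) = (−7 + √169) / 12 = (−7 + 13)/12 = 1/2.
ℓ''(θ) = −5/θ² − 6 < 0, confirming a maximum.

θ̂_MAP = 0.500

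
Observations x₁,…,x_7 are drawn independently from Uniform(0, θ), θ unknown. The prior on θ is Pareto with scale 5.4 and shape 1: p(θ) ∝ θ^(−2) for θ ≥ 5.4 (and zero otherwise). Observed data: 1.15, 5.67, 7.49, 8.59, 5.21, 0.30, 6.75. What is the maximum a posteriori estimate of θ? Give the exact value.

The Uniform(0, θ) likelihood is θ^(−n) for θ ≥ max(xᵢ), zero otherwise. Here max(xᵢ) = 8.59.
Posterior ∝ θ^(−2) · θ^(−7) = θ^(−9) on θ ≥ max(5.4, 8.59) = 8.59.
This density is strictly decreasing in θ, so the posterior mode lies at the lower boundary of the support.

θ̂_MAP = 8.59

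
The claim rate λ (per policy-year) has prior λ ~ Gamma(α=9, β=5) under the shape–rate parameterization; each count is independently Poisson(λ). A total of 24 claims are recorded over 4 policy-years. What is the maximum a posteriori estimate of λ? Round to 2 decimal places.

Σxᵢ = 24, n = 4.
Posterior ∝ λ^8e^(−5λ) · λ^24e^(−4λ) = λ^32e^(−9λ), i.e. Gamma(shape=33, rate=9).
The mode of a Gamma(a, b) with a ≥ 1 (shape–rate) is (a−1)/b = 32/9 ≈ 3.56.

λ̂_MAP = 3.56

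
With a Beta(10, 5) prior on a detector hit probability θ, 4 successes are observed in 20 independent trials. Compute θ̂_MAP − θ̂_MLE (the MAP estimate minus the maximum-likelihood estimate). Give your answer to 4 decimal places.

MAP − MLE = 0.1939

Posterior is Beta(14, 21); MAP = (14−1)/(35−2) = 13/33 ≈ 0.39394.
MLE ignores the prior: θ̂_MLE = k/n = 4/20 ≈ 0.20000.
Difference = 13/33 − 4/20 = 32/165 ≈ 0.1939.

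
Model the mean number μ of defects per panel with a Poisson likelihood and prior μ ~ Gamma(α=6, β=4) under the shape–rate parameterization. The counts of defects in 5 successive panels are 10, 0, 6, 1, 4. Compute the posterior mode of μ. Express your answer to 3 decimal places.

Σxᵢ = 10+0+6+1+4 = 21, with n = 5.
Posterior ∝ μ^5e^(−4μ) · μ^21e^(−5μ) = μ^26e^(−9μ), i.e. Gamma(shape=27, rate=9).
The mode of a Gamma(a, b) with a ≥ 1 (shape–rate) is (a−1)/b = 26/9 ≈ 2.889.

μ̂_MAP = 2.889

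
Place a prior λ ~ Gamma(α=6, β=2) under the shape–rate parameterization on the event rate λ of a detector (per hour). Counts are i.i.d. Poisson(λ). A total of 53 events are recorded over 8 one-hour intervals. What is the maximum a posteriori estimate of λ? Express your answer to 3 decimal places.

Σxᵢ = 53, n = 8.
Posterior ∝ λ^5e^(−2λ) · λ^53e^(−8λ) = λ^58e^(−10λ), i.e. Gamma(shape=59, rate=10).
The mode of a Gamma(a, b) with a ≥ 1 (shape–rate) is (a−1)/b = 58/10 ≈ 5.800.

λ̂_MAP = 5.800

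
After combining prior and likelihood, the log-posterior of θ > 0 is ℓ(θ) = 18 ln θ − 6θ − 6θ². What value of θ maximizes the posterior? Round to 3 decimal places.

θ̂_MAP = 1.000

ℓ'(θ) = 18/θ − 6 − 12θ. Setting this to zero and multiplying by θ: 12θ² + 6θ − 18 = 0.
θ = (−6 + √(6² + 4·12·18)) / (2·12) = (−6 + √900) / 24 = (−6 + 30)/24 = 1.
ℓ''(θ) = −18/θ² − 12 < 0, confirming a maximum.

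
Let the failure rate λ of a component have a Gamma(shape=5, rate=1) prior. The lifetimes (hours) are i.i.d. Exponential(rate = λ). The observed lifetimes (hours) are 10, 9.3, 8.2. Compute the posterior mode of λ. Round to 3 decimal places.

The Exponential(rate=λ) likelihood is ∝ λ^n e^(−λΣtᵢ). Here n = 3 and Σtᵢ = 10 + 9.3 + 8.2 = 27.5.
Posterior ∝ λ^4e^(−1λ) · λ^3e^(−27.5λ) = λ^7e^(−28.5λ), i.e. Gamma(8, 28.5).
Mode = (a−1)/b = 7/28.5 ≈ 0.246.

λ̂_MAP = 0.246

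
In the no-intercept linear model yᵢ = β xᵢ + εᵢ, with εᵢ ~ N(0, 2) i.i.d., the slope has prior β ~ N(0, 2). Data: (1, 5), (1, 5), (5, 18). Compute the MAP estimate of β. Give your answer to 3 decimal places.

β̂_MAP = 3.571

log p(β | y) = −Σ(yᵢ − βxᵢ)²/(2·2) − β²/(2·2) + const.
Setting the derivative to zero: Σxᵢ(yᵢ − βxᵢ)/2 − β/2 = 0, so β = Σxᵢyᵢ / (Σxᵢ² + σ²/τ²).
Σxᵢyᵢ = 1·5 + 1·5 + 5·18 = 100; Σxᵢ² = 27; σ²/τ² = 1.
β̂_MAP = 100 / (27 + 1) = 100/28 ≈ 3.571.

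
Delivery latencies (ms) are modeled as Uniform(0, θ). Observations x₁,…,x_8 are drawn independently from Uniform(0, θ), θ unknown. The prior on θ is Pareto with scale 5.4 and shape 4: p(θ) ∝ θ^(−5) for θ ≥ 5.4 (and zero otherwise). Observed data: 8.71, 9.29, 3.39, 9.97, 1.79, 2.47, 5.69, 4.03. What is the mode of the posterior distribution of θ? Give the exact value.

θ̂_MAP = 9.97

The Uniform(0, θ) likelihood is θ^(−n) for θ ≥ max(xᵢ), zero otherwise. Here max(xᵢ) = 9.97.
Posterior ∝ θ^(−5) · θ^(−8) = θ^(−13) on θ ≥ max(5.4, 9.97) = 9.97.
This density is strictly decreasing in θ, so the posterior mode lies at the lower boundary of the support.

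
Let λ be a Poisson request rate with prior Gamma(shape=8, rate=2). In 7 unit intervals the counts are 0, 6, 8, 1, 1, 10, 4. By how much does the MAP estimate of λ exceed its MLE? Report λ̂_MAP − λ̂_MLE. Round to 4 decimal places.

Σxᵢ = 30. Posterior is Gamma(38, 9); MAP = (38−1)/9 = 37/9 ≈ 4.11111.
MLE = x̄ = 30/7 ≈ 4.28571.
Difference = 37/9 − 30/7 = -11/63 ≈ -0.1746.

MAP − MLE = -0.1746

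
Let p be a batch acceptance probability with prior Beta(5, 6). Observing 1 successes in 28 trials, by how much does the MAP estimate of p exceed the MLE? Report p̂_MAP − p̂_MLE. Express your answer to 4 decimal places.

Posterior is Beta(6, 33); MAP = (6−1)/(39−2) = 5/37 ≈ 0.13514.
MLE ignores the prior: p̂_MLE = k/n = 1/28 ≈ 0.03571.
Difference = 5/37 − 1/28 = 103/1036 ≈ 0.0994.

MAP − MLE = 0.0994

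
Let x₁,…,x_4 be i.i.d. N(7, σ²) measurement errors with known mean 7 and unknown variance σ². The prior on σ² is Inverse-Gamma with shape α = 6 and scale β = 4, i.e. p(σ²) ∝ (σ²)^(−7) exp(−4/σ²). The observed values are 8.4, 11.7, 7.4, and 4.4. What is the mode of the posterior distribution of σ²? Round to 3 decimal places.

σ̂²_MAP = 2.165

Sum of squared deviations about the known mean: SS = (8.4−7)² + (11.7−7)² + (7.4−7)² + (4.4−7)² = 30.97.
The Normal likelihood contributes (σ²)^(−n/2) exp(−SS/(2σ²)), so the posterior is Inverse-Gamma(α + n/2, β + SS/2) = Inverse-Gamma(8, 19.485).
The mode of Inverse-Gamma(a, b) is b/(a+1) = 19.485/9 ≈ 2.165.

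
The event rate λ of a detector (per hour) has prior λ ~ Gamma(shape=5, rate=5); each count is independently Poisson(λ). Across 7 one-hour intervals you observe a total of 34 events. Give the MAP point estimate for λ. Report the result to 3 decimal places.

Σxᵢ = 34, n = 7.
Posterior ∝ λ^4e^(−5λ) · λ^34e^(−7λ) = λ^38e^(−12λ), i.e. Gamma(shape=39, rate=12).
The mode of a Gamma(a, b) with a ≥ 1 (shape–rate) is (a−1)/b = 38/12 ≈ 3.167.

λ̂_MAP = 3.167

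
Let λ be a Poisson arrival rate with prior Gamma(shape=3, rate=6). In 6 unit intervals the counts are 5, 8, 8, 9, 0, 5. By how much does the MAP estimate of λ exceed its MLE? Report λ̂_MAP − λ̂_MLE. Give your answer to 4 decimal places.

MAP − MLE = -2.7500

Σxᵢ = 35. Posterior is Gamma(38, 12); MAP = (38−1)/12 = 37/12 ≈ 3.08333.
MLE = x̄ = 35/6 ≈ 5.83333.
Difference = 37/12 − 35/6 = -11/4 ≈ -2.7500.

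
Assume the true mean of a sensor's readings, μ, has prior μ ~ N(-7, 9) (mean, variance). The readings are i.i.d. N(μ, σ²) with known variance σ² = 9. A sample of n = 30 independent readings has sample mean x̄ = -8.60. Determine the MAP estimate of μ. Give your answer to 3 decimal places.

μ̂_MAP = -8.548

n = 30, x̄ = -8.60.
For a Normal prior and Normal likelihood with known variance, the posterior is Normal; its mode equals its mean, the precision-weighted average.
Prior precision 1/σ₀² = 1/9; data precision n/σ² = 30/9 = 10/3.
μ̂ = ((1/9)·(-7) + (10/3)·(-8.6)) / (1/9 + 10/3) = (-265/9)/(31/9) = -265/31 ≈ -8.548.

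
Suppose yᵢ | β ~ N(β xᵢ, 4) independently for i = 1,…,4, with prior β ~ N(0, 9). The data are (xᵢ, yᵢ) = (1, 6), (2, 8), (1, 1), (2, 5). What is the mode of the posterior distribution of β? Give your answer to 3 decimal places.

log p(β | y) = −Σ(yᵢ − βxᵢ)²/(2·4) − β²/(2·9) + const.
Setting the derivative to zero: Σxᵢ(yᵢ − βxᵢ)/4 − β/9 = 0, so β = Σxᵢyᵢ / (Σxᵢ² + σ²/τ²).
Σxᵢyᵢ = 1·6 + 2·8 + 1·1 + 2·5 = 33; Σxᵢ² = 10; σ²/τ² = 4/9.
β̂_MAP = 33 / (10 + 4/9) = 33/(94/9) = 297/94 ≈ 3.160.

β̂_MAP = 3.160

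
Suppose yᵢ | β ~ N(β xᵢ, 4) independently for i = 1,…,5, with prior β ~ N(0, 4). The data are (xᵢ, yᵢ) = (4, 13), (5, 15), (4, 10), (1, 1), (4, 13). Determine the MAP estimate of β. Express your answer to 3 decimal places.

log p(β | y) = −Σ(yᵢ − βxᵢ)²/(2·4) − β²/(2·4) + const.
Setting the derivative to zero: Σxᵢ(yᵢ − βxᵢ)/4 − β/4 = 0, so β = Σxᵢyᵢ / (Σxᵢ² + σ²/τ²).
Σxᵢyᵢ = 4·13 + 5·15 + 4·10 + 1·1 + 4·13 = 220; Σxᵢ² = 74; σ²/τ² = 1.
β̂_MAP = 220 / (74 + 1) = 220/75 ≈ 2.933.

β̂_MAP = 2.933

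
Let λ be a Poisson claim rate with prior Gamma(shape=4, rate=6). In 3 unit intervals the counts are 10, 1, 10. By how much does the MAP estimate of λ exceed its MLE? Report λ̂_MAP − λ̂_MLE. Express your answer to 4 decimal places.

Σxᵢ = 21. Posterior is Gamma(25, 9); MAP = (25−1)/9 = 24/9 ≈ 2.66667.
MLE = x̄ = 21/3 ≈ 7.00000.
Difference = 24/9 − 21/3 = -13/3 ≈ -4.3333.

MAP − MLE = -4.3333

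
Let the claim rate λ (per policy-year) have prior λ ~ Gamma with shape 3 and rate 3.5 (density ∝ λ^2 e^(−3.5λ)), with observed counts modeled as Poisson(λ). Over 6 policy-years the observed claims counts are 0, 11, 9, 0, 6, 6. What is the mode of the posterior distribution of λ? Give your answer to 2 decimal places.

Σxᵢ = 0+11+9+0+6+6 = 32, with n = 6.
Posterior ∝ λ^2e^(−3.5λ) · λ^32e^(−6λ) = λ^34e^(−9.5λ), i.e. Gamma(shape=35, rate=9.5).
The mode of a Gamma(a, b) with a ≥ 1 (shape–rate) is (a−1)/b = 34/9.5 ≈ 3.58.

λ̂_MAP = 3.58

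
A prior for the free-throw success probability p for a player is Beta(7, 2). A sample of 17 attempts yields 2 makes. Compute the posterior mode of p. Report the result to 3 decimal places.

p̂_MAP = 0.333

Prior: Beta(7, 2).
Data: 2 successes in 17 trials. The binomial likelihood contributes p^2(1−p)^15, so the posterior is Beta(7+2, 2+15) = Beta(9, 17).
For Beta(a, b) with a, b > 1 the mode is (a−1)/(a+b−2) = 8/24 ≈ 0.333.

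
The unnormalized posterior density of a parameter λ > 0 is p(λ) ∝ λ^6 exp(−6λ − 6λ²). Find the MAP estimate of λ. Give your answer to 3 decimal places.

λ̂_MAP = 0.500

ℓ'(λ) = 6/λ − 6 − 12λ. Setting this to zero and multiplying by λ: 12λ² + 6λ − 6 = 0.
λ = (−6 + √(6² + 4·12·6)) / (2·12) = (−6 + √324) / 24 = (−6 + 18)/24 = 1/2.
ℓ''(λ) = −6/λ² − 12 < 0, confirming a maximum.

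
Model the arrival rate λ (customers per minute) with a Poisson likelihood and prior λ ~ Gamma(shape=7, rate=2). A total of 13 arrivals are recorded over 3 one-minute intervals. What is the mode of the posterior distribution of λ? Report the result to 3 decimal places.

Σxᵢ = 13, n = 3.
Posterior ∝ λ^6e^(−2λ) · λ^13e^(−3λ) = λ^19e^(−5λ), i.e. Gamma(shape=20, rate=5).
The mode of a Gamma(a, b) with a ≥ 1 (shape–rate) is (a−1)/b = 19/5 ≈ 3.800.

λ̂_MAP = 3.800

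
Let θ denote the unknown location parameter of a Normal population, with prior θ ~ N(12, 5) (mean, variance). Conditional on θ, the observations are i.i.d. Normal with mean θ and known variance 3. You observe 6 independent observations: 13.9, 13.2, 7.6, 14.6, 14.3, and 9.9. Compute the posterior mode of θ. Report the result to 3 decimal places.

n = 6; x̄ = (13.9 + 13.2 + 7.6 + 14.6 + 14.3 + 9.9)/6 = 73.5/6 = 12.25.
For a Normal prior and Normal likelihood with known variance, the posterior is Normal; its mode equals its mean, the precision-weighted average.
Prior precision 1/σ₀² = 1/5 = 0.2; data precision n/σ² = 6/3 = 2.
θ̂ = (0.2·12 + 2·12.25) / (0.2 + 2) = 26.9/2.2 = 269/22 ≈ 12.227.

θ̂_MAP = 12.227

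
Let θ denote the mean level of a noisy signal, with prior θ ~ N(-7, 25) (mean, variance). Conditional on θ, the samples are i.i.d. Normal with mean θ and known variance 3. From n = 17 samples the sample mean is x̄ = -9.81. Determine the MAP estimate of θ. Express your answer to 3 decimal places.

n = 17, x̄ = -9.81.
For a Normal prior and Normal likelihood with known variance, the posterior is Normal; its mode equals its mean, the precision-weighted average.
Prior precision 1/σ₀² = 1/25 = 0.04; data precision n/σ² = 17/3.
θ̂ = (0.04·(-7) + (17/3)·(-9.81)) / (0.04 + 17/3) = (-55.87)/(428/75) = -16761/1712 ≈ -9.790.

θ̂_MAP = -9.790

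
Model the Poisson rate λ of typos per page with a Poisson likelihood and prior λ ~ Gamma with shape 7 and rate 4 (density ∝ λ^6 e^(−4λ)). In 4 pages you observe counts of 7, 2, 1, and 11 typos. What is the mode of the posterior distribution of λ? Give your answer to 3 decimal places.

λ̂_MAP = 3.375

Σxᵢ = 7+2+1+11 = 21, with n = 4.
Posterior ∝ λ^6e^(−4λ) · λ^21e^(−4λ) = λ^27e^(−8λ), i.e. Gamma(shape=28, rate=8).
The mode of a Gamma(a, b) with a ≥ 1 (shape–rate) is (a−1)/b = 27/8 ≈ 3.375.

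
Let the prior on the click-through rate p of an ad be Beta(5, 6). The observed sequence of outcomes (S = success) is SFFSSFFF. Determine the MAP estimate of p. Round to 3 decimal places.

Prior: Beta(5, 6).
Data: 3 successes in 8 trials (from the sequence). The binomial likelihood contributes p^3(1−p)^5, so the posterior is Beta(5+3, 6+5) = Beta(8, 11).
For Beta(a, b) with a, b > 1 the mode is (a−1)/(a+b−2) = 7/17 ≈ 0.412.

p̂_MAP = 0.412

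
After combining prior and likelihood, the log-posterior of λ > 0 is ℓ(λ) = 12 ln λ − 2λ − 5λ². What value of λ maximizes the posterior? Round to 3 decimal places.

ℓ'(λ) = 12/λ − 2 − 10λ. Setting this to zero and multiplying by λ: 10λ² + 2λ − 12 = 0.
λ = (−2 + √(2² + 4·10·12)) / (2·10) = (−2 + √484) / 20 = (−2 + 22)/20 = 1.
ℓ''(λ) = −12/λ² − 10 < 0, confirming a maximum.

λ̂_MAP = 1.000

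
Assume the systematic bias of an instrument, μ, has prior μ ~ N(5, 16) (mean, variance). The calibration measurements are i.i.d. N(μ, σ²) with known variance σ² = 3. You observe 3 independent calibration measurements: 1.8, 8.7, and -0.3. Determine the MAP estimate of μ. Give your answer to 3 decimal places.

μ̂_MAP = 3.494

n = 3; x̄ = (1.8 + 8.7 + (-0.3))/3 = 10.2/3 = 3.4.
For a Normal prior and Normal likelihood with known variance, the posterior is Normal; its mode equals its mean, the precision-weighted average.
Prior precision 1/σ₀² = 1/16 = 0.0625; data precision n/σ² = 3/3 = 1.
μ̂ = (0.0625·5 + 1·3.4) / (0.0625 + 1) = 3.7125/1.0625 = 297/85 ≈ 3.494.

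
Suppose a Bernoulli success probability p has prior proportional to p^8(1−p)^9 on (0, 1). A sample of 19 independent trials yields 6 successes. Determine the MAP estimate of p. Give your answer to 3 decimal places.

p̂_MAP = 0.389

The prior density ∝ p^8(1−p)^9 is the kernel of Beta(9, 10).
Data: 6 successes in 19 trials. The binomial likelihood contributes p^6(1−p)^13, so the posterior is Beta(9+6, 10+13) = Beta(15, 23).
For Beta(a, b) with a, b > 1 the mode is (a−1)/(a+b−2) = 14/36 ≈ 0.389.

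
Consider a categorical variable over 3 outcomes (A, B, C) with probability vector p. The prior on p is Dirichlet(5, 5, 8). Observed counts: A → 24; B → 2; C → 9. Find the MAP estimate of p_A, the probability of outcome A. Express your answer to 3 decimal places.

The posterior is Dirichlet(αᵢ + nᵢ) = Dirichlet(29, 7, 17).
For a Dirichlet(a₁,…,a_K) with all aᵢ > 1, the mode has j-th component (aⱼ − 1)/(Σaᵢ − K).
Here Σaᵢ = 53 and K = 3, so p_A = (29 − 1)/(53 − 3) = 28/50 ≈ 0.560.

MAP estimate of p_A = 0.560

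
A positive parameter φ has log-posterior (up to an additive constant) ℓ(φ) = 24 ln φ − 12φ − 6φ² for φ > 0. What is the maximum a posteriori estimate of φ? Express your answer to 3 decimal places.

ℓ'(φ) = 24/φ − 12 − 12φ. Setting this to zero and multiplying by φ: 12φ² + 12φ − 24 = 0.
φ = (−12 + √(12² + 4·12·24)) / (2·12) = (−12 + √1296) / 24 = (−12 + 36)/24 = 1.
ℓ''(φ) = −24/φ² − 12 < 0, confirming a maximum.

φ̂_MAP = 1.000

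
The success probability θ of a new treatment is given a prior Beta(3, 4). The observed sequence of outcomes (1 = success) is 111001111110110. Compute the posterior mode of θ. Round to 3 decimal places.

θ̂_MAP = 0.650

Prior: Beta(3, 4).
Data: 11 successes in 15 trials (from the sequence). The binomial likelihood contributes θ^11(1−θ)^4, so the posterior is Beta(3+11, 4+4) = Beta(14, 8).
For Beta(a, b) with a, b > 1 the mode is (a−1)/(a+b−2) = 13/20 ≈ 0.650.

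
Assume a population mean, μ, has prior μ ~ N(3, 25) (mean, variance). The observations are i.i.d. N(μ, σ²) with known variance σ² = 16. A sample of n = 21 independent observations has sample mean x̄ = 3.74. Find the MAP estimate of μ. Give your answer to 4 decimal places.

μ̂_MAP = 3.7181

n = 21, x̄ = 3.74.
For a Normal prior and Normal likelihood with known variance, the posterior is Normal; its mode equals its mean, the precision-weighted average.
Prior precision 1/σ₀² = 1/25 = 0.04; data precision n/σ² = 21/16 = 1.3125.
μ̂ = (0.04·3 + 1.3125·3.74) / (0.04 + 1.3125) = 5.02875/1.3525 = 4023/1082 ≈ 3.7181.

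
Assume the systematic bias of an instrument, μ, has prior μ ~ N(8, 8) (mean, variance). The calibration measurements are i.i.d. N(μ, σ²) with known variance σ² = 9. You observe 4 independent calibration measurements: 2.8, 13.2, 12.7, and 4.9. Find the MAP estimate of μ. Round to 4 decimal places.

n = 4; x̄ = (2.8 + 13.2 + 12.7 + 4.9)/4 = 33.6/4 = 8.4.
For a Normal prior and Normal likelihood with known variance, the posterior is Normal; its mode equals its mean, the precision-weighted average.
Prior precision 1/σ₀² = 1/8 = 0.125; data precision n/σ² = 4/9.
μ̂ = (0.125·8 + (4/9)·8.4) / (0.125 + 4/9) = (71/15)/(41/72) = 1704/205 ≈ 8.3122.

μ̂_MAP = 8.3122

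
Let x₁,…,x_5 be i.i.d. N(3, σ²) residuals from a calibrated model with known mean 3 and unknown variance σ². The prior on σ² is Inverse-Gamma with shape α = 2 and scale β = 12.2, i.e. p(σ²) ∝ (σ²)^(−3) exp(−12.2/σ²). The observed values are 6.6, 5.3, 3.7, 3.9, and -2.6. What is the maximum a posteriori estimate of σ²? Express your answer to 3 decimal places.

σ̂²_MAP = 6.846

Sum of squared deviations about the known mean: SS = (6.6−3)² + (5.3−3)² + (3.7−3)² + (3.9−3)² + (-2.6−3)² = 50.91.
The Normal likelihood contributes (σ²)^(−n/2) exp(−SS/(2σ²)), so the posterior is Inverse-Gamma(α + n/2, β + SS/2) = Inverse-Gamma(4.5, 37.655).
The mode of Inverse-Gamma(a, b) is b/(a+1) = 37.655/5.5 ≈ 6.846.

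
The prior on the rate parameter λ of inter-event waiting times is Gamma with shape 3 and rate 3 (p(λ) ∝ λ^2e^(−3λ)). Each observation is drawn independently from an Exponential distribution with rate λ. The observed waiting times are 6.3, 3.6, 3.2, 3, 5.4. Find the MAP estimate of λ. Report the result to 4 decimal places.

λ̂_MAP = 0.2857

The Exponential(rate=λ) likelihood is ∝ λ^n e^(−λΣtᵢ). Here n = 5 and Σtᵢ = 6.3 + 3.6 + 3.2 + 3 + 5.4 = 21.5.
Posterior ∝ λ^2e^(−3λ) · λ^5e^(−21.5λ) = λ^7e^(−24.5λ), i.e. Gamma(8, 24.5).
Mode = (a−1)/b = 7/24.5 ≈ 0.2857.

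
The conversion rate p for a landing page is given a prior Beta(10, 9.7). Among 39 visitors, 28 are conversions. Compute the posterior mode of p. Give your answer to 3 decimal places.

p̂_MAP = 0.653

Prior: Beta(10, 9.7).
Data: 28 successes in 39 trials. The binomial likelihood contributes p^28(1−p)^11, so the posterior is Beta(10+28, 9.7+11) = Beta(38, 20.7).
For Beta(a, b) with a, b > 1 the mode is (a−1)/(a+b−2) = 37/56.7 ≈ 0.653.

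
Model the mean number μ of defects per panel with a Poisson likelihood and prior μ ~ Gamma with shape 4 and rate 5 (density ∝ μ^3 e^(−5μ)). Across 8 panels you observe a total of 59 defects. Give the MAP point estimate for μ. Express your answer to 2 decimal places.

μ̂_MAP = 4.77

Σxᵢ = 59, n = 8.
Posterior ∝ μ^3e^(−5μ) · μ^59e^(−8μ) = μ^62e^(−13μ), i.e. Gamma(shape=63, rate=13).
The mode of a Gamma(a, b) with a ≥ 1 (shape–rate) is (a−1)/b = 62/13 ≈ 4.77.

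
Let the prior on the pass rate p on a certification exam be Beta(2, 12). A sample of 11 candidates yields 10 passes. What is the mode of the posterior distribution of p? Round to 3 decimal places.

Prior: Beta(2, 12).
Data: 10 successes in 11 trials. The binomial likelihood contributes p^10(1−p)^1, so the posterior is Beta(2+10, 12+1) = Beta(12, 13).
For Beta(a, b) with a, b > 1 the mode is (a−1)/(a+b−2) = 11/23 ≈ 0.478.

p̂_MAP = 0.478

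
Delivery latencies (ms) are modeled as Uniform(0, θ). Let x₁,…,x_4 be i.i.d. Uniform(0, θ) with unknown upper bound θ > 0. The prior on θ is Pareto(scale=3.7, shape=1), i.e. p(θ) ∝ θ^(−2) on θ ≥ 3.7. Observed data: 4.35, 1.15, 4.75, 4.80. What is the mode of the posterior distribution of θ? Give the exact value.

θ̂_MAP = 4.80

The Uniform(0, θ) likelihood is θ^(−n) for θ ≥ max(xᵢ), zero otherwise. Here max(xᵢ) = 4.80.
Posterior ∝ θ^(−2) · θ^(−4) = θ^(−6) on θ ≥ max(3.7, 4.80) = 4.80.
This density is strictly decreasing in θ, so the posterior mode lies at the lower boundary of the support.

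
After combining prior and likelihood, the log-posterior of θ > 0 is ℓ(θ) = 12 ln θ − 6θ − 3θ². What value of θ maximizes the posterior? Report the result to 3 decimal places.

θ̂_MAP = 1.000

ℓ'(θ) = 12/θ − 6 − 6θ. Setting this to zero and multiplying by θ: 6θ² + 6θ − 12 = 0.
θ = (−6 + √(6² + 4·6·12)) / (2·6) = (−6 + √324) / 12 = (−6 + 18)/12 = 1.
ℓ''(θ) = −12/θ² − 6 < 0, confirming a maximum.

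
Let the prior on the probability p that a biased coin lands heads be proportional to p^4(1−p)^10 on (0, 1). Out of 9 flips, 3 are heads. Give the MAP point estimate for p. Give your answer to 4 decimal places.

p̂_MAP = 0.3043

The prior density ∝ p^4(1−p)^10 is the kernel of Beta(5, 11).
Data: 3 successes in 9 trials. The binomial likelihood contributes p^3(1−p)^6, so the posterior is Beta(5+3, 11+6) = Beta(8, 17).
For Beta(a, b) with a, b > 1 the mode is (a−1)/(a+b−2) = 7/23 ≈ 0.3043.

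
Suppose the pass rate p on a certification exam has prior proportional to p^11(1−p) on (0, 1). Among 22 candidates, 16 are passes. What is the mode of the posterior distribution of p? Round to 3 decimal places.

The prior density ∝ p^11(1−p)^1 is the kernel of Beta(12, 2).
Data: 16 successes in 22 trials. The binomial likelihood contributes p^16(1−p)^6, so the posterior is Beta(12+16, 2+6) = Beta(28, 8).
For Beta(a, b) with a, b > 1 the mode is (a−1)/(a+b−2) = 27/34 ≈ 0.794.

p̂_MAP = 0.794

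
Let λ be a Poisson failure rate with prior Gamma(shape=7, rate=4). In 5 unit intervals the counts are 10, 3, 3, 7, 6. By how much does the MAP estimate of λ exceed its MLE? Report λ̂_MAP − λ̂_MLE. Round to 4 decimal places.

MAP − MLE = -1.9111

Σxᵢ = 29. Posterior is Gamma(36, 9); MAP = (36−1)/9 = 35/9 ≈ 3.88889.
MLE = x̄ = 29/5 ≈ 5.80000.
Difference = 35/9 − 29/5 = -86/45 ≈ -1.9111.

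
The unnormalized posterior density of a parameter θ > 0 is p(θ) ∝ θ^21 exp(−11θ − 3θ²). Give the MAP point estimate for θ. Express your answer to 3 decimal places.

ℓ'(θ) = 21/θ − 11 − 6θ. Setting this to zero and multiplying by θ: 6θ² + 11θ − 21 = 0.
θ = (−11 + √(11² + 4·6·21)) / (2·6) = (−11 + √625) / 12 = (−11 + 25)/12 = 7/6.
ℓ''(θ) = −21/θ² − 6 < 0, confirming a maximum.

θ̂_MAP = 1.167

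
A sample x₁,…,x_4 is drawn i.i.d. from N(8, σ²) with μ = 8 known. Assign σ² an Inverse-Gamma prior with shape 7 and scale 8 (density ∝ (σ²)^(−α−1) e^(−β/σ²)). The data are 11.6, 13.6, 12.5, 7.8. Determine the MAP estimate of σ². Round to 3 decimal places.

σ̂²_MAP = 4.031

Sum of squared deviations about the known mean: SS = (11.6−8)² + (13.6−8)² + (12.5−8)² + (7.8−8)² = 64.61.
The Normal likelihood contributes (σ²)^(−n/2) exp(−SS/(2σ²)), so the posterior is Inverse-Gamma(α + n/2, β + SS/2) = Inverse-Gamma(9, 40.305).
The mode of Inverse-Gamma(a, b) is b/(a+1) = 40.305/10 ≈ 4.031.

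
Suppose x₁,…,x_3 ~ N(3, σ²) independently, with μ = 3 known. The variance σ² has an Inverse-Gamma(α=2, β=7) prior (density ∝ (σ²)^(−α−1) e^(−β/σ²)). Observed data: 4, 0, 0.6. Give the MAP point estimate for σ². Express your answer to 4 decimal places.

Sum of squared deviations about the known mean: SS = (4−3)² + (0−3)² + (0.6−3)² = 15.76.
The Normal likelihood contributes (σ²)^(−n/2) exp(−SS/(2σ²)), so the posterior is Inverse-Gamma(α + n/2, β + SS/2) = Inverse-Gamma(3.5, 14.88).
The mode of Inverse-Gamma(a, b) is b/(a+1) = 14.88/4.5 ≈ 3.3067.

σ̂²_MAP = 3.3067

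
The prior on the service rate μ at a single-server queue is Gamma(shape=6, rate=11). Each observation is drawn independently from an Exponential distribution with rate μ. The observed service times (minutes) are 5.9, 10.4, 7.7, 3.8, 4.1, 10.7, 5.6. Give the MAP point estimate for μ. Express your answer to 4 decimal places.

μ̂_MAP = 0.2027

The Exponential(rate=μ) likelihood is ∝ μ^n e^(−μΣtᵢ). Here n = 7 and Σtᵢ = 5.9 + 10.4 + 7.7 + 3.8 + 4.1 + 10.7 + 5.6 = 48.2.
Posterior ∝ μ^5e^(−11μ) · μ^7e^(−48.2μ) = μ^12e^(−59.2μ), i.e. Gamma(13, 59.2).
Mode = (a−1)/b = 12/59.2 ≈ 0.2027.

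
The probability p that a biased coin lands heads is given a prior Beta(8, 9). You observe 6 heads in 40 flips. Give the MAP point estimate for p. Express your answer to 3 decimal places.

p̂_MAP = 0.236

Prior: Beta(8, 9).
Data: 6 successes in 40 trials. The binomial likelihood contributes p^6(1−p)^34, so the posterior is Beta(8+6, 9+34) = Beta(14, 43).
For Beta(a, b) with a, b > 1 the mode is (a−1)/(a+b−2) = 13/55 ≈ 0.236.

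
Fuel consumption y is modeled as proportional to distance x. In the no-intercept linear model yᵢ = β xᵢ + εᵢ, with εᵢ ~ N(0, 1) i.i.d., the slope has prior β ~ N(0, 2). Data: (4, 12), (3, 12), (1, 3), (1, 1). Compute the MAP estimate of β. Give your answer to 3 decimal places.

log p(β | y) = −Σ(yᵢ − βxᵢ)²/(2·1) − β²/(2·2) + const.
Setting the derivative to zero: Σxᵢ(yᵢ − βxᵢ)/1 − β/2 = 0, so β = Σxᵢyᵢ / (Σxᵢ² + σ²/τ²).
Σxᵢyᵢ = 4·12 + 3·12 + 1·3 + 1·1 = 88; Σxᵢ² = 27; σ²/τ² = 0.5.
β̂_MAP = 88 / (27 + 0.5) = 88/27.5 ≈ 3.200.

β̂_MAP = 3.200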